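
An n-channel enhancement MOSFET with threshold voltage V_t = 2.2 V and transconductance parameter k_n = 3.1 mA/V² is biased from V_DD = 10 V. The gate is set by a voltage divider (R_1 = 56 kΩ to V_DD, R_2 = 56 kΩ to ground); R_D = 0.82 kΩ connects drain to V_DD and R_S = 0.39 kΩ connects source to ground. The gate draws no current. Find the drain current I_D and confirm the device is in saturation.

I_D ≈ 3.4 mA

V_G = V_DD·R_2/(R_1+R_2) = 10×56/112 = 5 V.
Assume saturation: I_D = (k_n/2)(V_GS − V_t)² with V_GS = V_G − I_D·R_S = 5 − 0.39·I_D.
Substituting gives 0.236·I_D² − 4.39·I_D + 12.2 = 0, with roots I_D = 3.39 or 15.2 mA.
The root I_D = 15.2 mA gives V_GS = -0.933 V ≤ V_t, so take I_D = 3.39 mA.
Then V_GS = 3.68 V and V_DS = V_DD − I_D(R_D+R_S) = 10 − 3.39×1.21 = 5.9 V.
Saturation requires V_DS ≥ V_GS − V_t = 1.48 V; 5.9 ≥ 1.48 ✓.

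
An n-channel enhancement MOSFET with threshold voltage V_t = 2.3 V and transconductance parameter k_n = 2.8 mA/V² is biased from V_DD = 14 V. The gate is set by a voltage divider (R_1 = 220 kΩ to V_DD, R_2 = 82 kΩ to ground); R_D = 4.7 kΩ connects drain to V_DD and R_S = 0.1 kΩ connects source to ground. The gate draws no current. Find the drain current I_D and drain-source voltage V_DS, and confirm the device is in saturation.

V_G = V_DD·R_2/(R_1+R_2) = 14×82/302 = 3.8 V.
Assume saturation: I_D = (k_n/2)(V_GS − V_t)² with V_GS = V_G − I_D·R_S = 3.8 − 0.1·I_D.
Substituting gives 0.014·I_D² − 1.42·I_D + 3.16 = 0, with roots I_D = 2.27 or 99.2 mA.
The root I_D = 99.2 mA gives V_GS = -6.12 V ≤ V_t, so take I_D = 2.27 mA.
Then V_GS = 3.57 V and V_DS = V_DD − I_D(R_D+R_S) = 14 − 2.27×4.8 = 3.09 V.
Saturation requires V_DS ≥ V_GS − V_t = 1.27 V; 3.09 ≥ 1.27 ✓.

I_D ≈ 2.3 mA, V_DS ≈ 3.1 V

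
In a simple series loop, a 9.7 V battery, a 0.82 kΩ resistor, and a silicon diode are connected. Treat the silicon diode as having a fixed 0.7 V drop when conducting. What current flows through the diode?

KVL around the loop: 9.7 = V_D + I·R = 0.7 + I × 0.82 kΩ.
So I = (9.7 − 0.7) / 0.82 kΩ = 9 / 0.82 = 11 mA.

I ≈ 11 mA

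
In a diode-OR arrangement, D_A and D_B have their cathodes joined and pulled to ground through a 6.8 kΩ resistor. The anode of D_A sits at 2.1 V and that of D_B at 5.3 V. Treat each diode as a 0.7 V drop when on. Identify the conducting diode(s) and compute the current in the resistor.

Only D_B conducts; I_R ≈ 0.68 mA

Assume both conduct. Then node N would need to be at both 2.1−0.7 = 1.4 V and 5.3−0.7 = 4.6 V, which is impossible.
Assume only D_B conducts: V_N = 5.3 − 0.7 = 4.6 V, so I_R = 4.6/6.8 = 0.676 mA.
Check D_A: its anode-to-cathode voltage is 2.1 − 4.6 = -2.5 V < 0.7 V, so it is off. The assumption is consistent.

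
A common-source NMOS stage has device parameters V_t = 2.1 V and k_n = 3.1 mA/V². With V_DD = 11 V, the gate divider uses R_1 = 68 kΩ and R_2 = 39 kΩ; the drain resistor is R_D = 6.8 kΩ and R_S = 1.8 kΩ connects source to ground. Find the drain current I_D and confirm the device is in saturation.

I_D ≈ 0.69 mA

V_G = V_DD·R_2/(R_1+R_2) = 11×39/107 = 4.01 V.
Assume saturation: I_D = (k_n/2)(V_GS − V_t)² with V_GS = V_G − I_D·R_S = 4.01 − 1.8·I_D.
Substituting gives 5.02·I_D² − 11.7·I_D + 5.65 = 0, with roots I_D = 0.69 or 1.63 mA.
The root I_D = 1.63 mA gives V_GS = 1.07 V ≤ V_t, so take I_D = 0.69 mA.
Then V_GS = 2.77 V and V_DS = V_DD − I_D(R_D+R_S) = 11 − 0.69×8.6 = 5.07 V.
Saturation requires V_DS ≥ V_GS − V_t = 0.667 V; 5.07 ≥ 0.667 ✓.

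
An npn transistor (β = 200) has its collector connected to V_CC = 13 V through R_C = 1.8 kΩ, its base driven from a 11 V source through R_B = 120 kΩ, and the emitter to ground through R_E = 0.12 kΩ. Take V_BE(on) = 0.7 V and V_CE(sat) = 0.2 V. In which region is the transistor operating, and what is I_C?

Assume active: I_B = (11 − 0.7)/(120 + 201×0.12) = 0.0715 mA, I_C = β·I_B = 14.3 mA.
Then V_CE = 13 − 14.3×1.8 − 14.4×0.12 = -14.5 V < 0.2 V — the active assumption fails.
Re-solve with V_CE = 0.2 V. KCL at the emitter: V_E/R_E = (V_BB−0.7−V_E)/R_B + (V_CC−0.2−V_E)/R_C, giving V_E = 0.809 V.
I_C = (V_CC − 0.2 − V_E)/R_C = (12.8 − 0.809)/1.8 = 6.66 mA.
Check: I_B = (10.3 − 0.809)/120 = 0.0791 mA, and β·I_B = 15.8 mA > I_C, confirming saturation.

saturation; I_C ≈ 6.7 mA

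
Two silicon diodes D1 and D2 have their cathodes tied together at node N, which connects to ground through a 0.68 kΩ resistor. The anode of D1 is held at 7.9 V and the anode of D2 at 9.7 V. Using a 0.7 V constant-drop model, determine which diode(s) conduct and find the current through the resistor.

Assume both conduct. Then node N would need to be at both 7.9−0.7 = 7.2 V and 9.7−0.7 = 9 V, which is impossible.
Assume only D2 conducts: V_N = 9.7 − 0.7 = 9 V, so I_R = 9/0.68 = 13.2 mA.
Check D1: its anode-to-cathode voltage is 7.9 − 9 = -1.1 V < 0.7 V, so it is off. The assumption is consistent.

Only D2 conducts; I_R ≈ 13 mA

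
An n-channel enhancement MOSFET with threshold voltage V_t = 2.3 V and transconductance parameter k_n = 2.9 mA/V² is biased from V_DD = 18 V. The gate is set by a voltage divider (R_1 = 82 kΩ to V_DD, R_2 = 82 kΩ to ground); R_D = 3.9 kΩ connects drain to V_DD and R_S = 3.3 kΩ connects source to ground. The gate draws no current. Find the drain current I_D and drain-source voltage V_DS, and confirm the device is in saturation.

I_D ≈ 1.7 mA, V_DS ≈ 5.7 V

V_G = V_DD·R_2/(R_1+R_2) = 18×82/164 = 9 V.
Assume saturation: I_D = (k_n/2)(V_GS − V_t)² with V_GS = V_G − I_D·R_S = 9 − 3.3·I_D.
Substituting gives 15.8·I_D² − 65.1·I_D + 65.1 = 0, with roots I_D = 1.7 or 2.42 mA.
The root I_D = 2.42 mA gives V_GS = 1.01 V ≤ V_t, so take I_D = 1.7 mA.
Then V_GS = 3.38 V and V_DS = V_DD − I_D(R_D+R_S) = 18 − 1.7×7.2 = 5.75 V.
Saturation requires V_DS ≥ V_GS − V_t = 1.08 V; 5.75 ≥ 1.08 ✓.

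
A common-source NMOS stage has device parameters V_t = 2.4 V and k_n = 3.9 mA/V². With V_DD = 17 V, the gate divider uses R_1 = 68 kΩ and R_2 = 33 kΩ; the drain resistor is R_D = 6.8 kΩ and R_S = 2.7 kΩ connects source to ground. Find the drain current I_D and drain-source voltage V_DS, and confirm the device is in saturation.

I_D ≈ 0.91 mA, V_DS ≈ 8.3 V

V_G = V_DD·R_2/(R_1+R_2) = 17×33/101 = 5.55 V.
Assume saturation: I_D = (k_n/2)(V_GS − V_t)² with V_GS = V_G − I_D·R_S = 5.55 − 2.7·I_D.
Substituting gives 14.2·I_D² − 34.2·I_D + 19.4 = 0, with roots I_D = 0.915 or 1.49 mA.
The root I_D = 1.49 mA gives V_GS = 1.53 V ≤ V_t, so take I_D = 0.915 mA.
Then V_GS = 3.08 V and V_DS = V_DD − I_D(R_D+R_S) = 17 − 0.915×9.5 = 8.31 V.
Saturation requires V_DS ≥ V_GS − V_t = 0.685 V; 8.31 ≥ 0.685 ✓.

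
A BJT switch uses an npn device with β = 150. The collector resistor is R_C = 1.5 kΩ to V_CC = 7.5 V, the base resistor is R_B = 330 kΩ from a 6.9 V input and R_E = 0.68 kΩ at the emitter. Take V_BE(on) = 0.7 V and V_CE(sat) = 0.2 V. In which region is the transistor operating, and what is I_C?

active; I_C ≈ 2.1 mA

Assume active. Base-emitter loop: I_B = (V_BB − V_BE)/(R_B + (β+1)R_E) = (6.9 − 0.7)/(330 + 151×0.68) = 0.0143 mA.
I_C = β·I_B = 150×0.0143 = 2.15 mA.
V_CE = V_CC − I_C·R_C − I_E·R_E = 7.5 − 2.15×1.5 − 2.16×0.68 = 2.8 V > V_CE(sat), so the active-region assumption holds.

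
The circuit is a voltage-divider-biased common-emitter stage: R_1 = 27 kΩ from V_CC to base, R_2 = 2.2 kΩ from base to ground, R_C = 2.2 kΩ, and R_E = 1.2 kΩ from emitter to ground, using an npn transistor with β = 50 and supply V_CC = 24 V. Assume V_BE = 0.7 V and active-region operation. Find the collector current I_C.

I_C ≈ 0.88 mA

Thevenize the base divider: V_Th = V_CC·R_2/(R_1+R_2) = 24×2.2/29.2 = 1.81 V, R_Th = R_1‖R_2 = 2.03 kΩ.
Base-emitter loop: V_Th = I_B·R_Th + V_BE + (β+1)I_B·R_E, so I_B = (1.81 − 0.7) / (2.03 + 51×1.2) = 0.0175 mA.
I_C = β·I_B = 50×0.0175 = 0.876 mA, and I_E = (β+1)I_B = 0.894 mA.
V_CE = V_CC − I_C·R_C − I_E·R_E = 24 − 0.876×2.2 − 0.894×1.2 = 21 V.
V_CE = 21 V > 0.2 V confirms active-region operation.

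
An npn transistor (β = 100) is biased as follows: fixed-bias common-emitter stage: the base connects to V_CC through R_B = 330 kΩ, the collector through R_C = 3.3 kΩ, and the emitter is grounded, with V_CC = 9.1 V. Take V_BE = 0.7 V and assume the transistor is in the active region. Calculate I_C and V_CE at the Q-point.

Base loop: V_CC = I_B·R_B + V_BE, so I_B = (9.1 − 0.7)/330 kΩ = 0.0255 mA.
In the active region I_C = β·I_B = 100 × 0.0255 = 2.55 mA.
Collector loop: V_CE = V_CC − I_C·R_C = 9.1 − 2.55×3.3 = 0.7 V.
Since V_CE = 0.7 V > V_CE(sat) ≈ 0.2 V, the transistor is in the active region as assumed.

I_C ≈ 2.5 mA, V_CE ≈ 0.7 V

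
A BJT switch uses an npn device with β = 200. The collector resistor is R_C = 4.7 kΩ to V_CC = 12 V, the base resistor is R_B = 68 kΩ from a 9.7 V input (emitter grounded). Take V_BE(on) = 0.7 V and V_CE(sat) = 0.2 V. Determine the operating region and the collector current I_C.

Assume active: I_B = (9.7 − 0.7)/68 = 0.132 mA, giving I_C = β·I_B = 26.5 mA.
But then V_CE = 12 − 26.5×4.7 = -112 V < V_CE(sat) = 0.2 V — impossible in the active region.
So the transistor is saturated. With V_CE = 0.2 V, I_C = (V_CC − 0.2)/R_C = 11.8/4.7 = 2.51 mA.
Check: β·I_B = 26.5 mA > I_C = 2.51 mA, confirming saturation.

saturation; I_C ≈ 2.5 mA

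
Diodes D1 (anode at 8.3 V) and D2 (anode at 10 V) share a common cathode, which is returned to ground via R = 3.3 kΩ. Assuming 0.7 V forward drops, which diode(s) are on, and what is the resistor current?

Assume both conduct. Then node N would need to be at both 8.3−0.7 = 7.6 V and 10−0.7 = 9.3 V, which is impossible.
Assume only D2 conducts: V_N = 10 − 0.7 = 9.3 V, so I_R = 9.3/3.3 = 2.82 mA.
Check D1: its anode-to-cathode voltage is 8.3 − 9.3 = -1 V < 0.7 V, so it is off. The assumption is consistent.

Only D2 conducts; I_R ≈ 2.8 mA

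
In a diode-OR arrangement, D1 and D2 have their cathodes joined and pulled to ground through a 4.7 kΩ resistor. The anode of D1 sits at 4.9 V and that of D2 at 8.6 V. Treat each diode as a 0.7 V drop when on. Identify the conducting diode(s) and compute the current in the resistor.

Assume both conduct. Then node N would need to be at both 4.9−0.7 = 4.2 V and 8.6−0.7 = 7.9 V, which is impossible.
Assume only D2 conducts: V_N = 8.6 − 0.7 = 7.9 V, so I_R = 7.9/4.7 = 1.68 mA.
Check D1: its anode-to-cathode voltage is 4.9 − 7.9 = -3 V < 0.7 V, so it is off. The assumption is consistent.

Only D2 conducts; I_R ≈ 1.7 mA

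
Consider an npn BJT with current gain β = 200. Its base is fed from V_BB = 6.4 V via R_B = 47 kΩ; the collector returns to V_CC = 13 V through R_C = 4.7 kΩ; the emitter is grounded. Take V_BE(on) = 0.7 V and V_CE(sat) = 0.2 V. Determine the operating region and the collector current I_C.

saturation; I_C ≈ 2.7 mA

Assume active: I_B = (6.4 − 0.7)/47 = 0.121 mA, giving I_C = β·I_B = 24.3 mA.
But then V_CE = 13 − 24.3×4.7 = -101 V < V_CE(sat) = 0.2 V — impossible in the active region.
So the transistor is saturated. With V_CE = 0.2 V, I_C = (V_CC − 0.2)/R_C = 12.8/4.7 = 2.72 mA.
Check: β·I_B = 24.3 mA > I_C = 2.72 mA, confirming saturation.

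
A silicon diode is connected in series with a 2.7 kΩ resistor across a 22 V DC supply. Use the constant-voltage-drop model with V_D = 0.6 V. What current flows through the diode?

I ≈ 7.9 mA

KVL around the loop: 22 = V_D + I·R = 0.6 + I × 2.7 kΩ.
So I = (22 − 0.6) / 2.7 kΩ = 21.4 / 2.7 = 7.93 mA.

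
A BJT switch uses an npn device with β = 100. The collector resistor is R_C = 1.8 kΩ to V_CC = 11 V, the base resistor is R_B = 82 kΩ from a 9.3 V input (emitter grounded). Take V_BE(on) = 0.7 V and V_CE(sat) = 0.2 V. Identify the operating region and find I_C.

saturation; I_C ≈ 6 mA

Assume active: I_B = (9.3 − 0.7)/82 = 0.105 mA, giving I_C = β·I_B = 10.5 mA.
But then V_CE = 11 − 10.5×1.8 = -7.88 V < V_CE(sat) = 0.2 V — impossible in the active region.
So the transistor is saturated. With V_CE = 0.2 V, I_C = (V_CC − 0.2)/R_C = 10.8/1.8 = 6 mA.
Check: β·I_B = 10.5 mA > I_C = 6 mA, confirming saturation.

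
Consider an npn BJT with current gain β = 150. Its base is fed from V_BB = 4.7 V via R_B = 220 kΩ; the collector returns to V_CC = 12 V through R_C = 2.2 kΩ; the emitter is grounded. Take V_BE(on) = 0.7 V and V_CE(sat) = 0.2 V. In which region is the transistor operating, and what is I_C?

active; I_C ≈ 2.7 mA

Assume active. Base-emitter loop: I_B = (V_BB − V_BE)/R_B = (4.7 − 0.7)/220 = 0.0182 mA.
I_C = β·I_B = 150×0.0182 = 2.73 mA.
V_CE = V_CC − I_C·R_C = 12 − 2.73×2.2 = 6 V > V_CE(sat), so the active-region assumption holds.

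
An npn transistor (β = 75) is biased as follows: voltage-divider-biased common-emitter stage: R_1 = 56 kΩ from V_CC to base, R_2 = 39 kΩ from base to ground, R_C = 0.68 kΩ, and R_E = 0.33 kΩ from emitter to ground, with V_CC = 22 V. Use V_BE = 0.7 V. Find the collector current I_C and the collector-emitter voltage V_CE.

I_C ≈ 13 mA, V_CE ≈ 8.8 V

Thevenize the base divider: V_Th = V_CC·R_2/(R_1+R_2) = 22×39/95 = 9.03 V, R_Th = R_1‖R_2 = 23 kΩ.
Base-emitter loop: V_Th = I_B·R_Th + V_BE + (β+1)I_B·R_E, so I_B = (9.03 − 0.7) / (23 + 76×0.33) = 0.173 mA.
I_C = β·I_B = 75×0.173 = 13 mA, and I_E = (β+1)I_B = 13.2 mA.
V_CE = V_CC − I_C·R_C − I_E·R_E = 22 − 13×0.68 − 13.2×0.33 = 8.81 V.
V_CE = 8.81 V > 0.2 V confirms active-region operation.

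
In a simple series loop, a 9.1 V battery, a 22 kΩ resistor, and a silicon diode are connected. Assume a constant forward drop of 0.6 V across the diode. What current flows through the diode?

I ≈ 0.39 mA

KVL around the loop: 9.1 = V_D + I·R = 0.6 + I × 22 kΩ.
So I = (9.1 − 0.6) / 22 kΩ = 8.5 / 22 = 0.386 mA.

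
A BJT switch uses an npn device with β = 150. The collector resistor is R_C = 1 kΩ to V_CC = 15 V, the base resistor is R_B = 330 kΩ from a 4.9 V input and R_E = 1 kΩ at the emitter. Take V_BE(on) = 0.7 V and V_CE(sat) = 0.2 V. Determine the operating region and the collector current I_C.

Assume active. Base-emitter loop: I_B = (V_BB − V_BE)/(R_B + (β+1)R_E) = (4.9 − 0.7)/(330 + 151×1) = 0.00873 mA.
I_C = β·I_B = 150×0.00873 = 1.31 mA.
V_CE = V_CC − I_C·R_C − I_E·R_E = 15 − 1.31×1 − 1.32×1 = 12.4 V > V_CE(sat), so the active-region assumption holds.

active; I_C ≈ 1.3 mA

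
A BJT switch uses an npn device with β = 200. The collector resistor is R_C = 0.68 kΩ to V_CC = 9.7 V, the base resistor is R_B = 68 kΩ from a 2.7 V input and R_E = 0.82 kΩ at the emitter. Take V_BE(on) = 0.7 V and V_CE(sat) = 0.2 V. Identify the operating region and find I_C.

active; I_C ≈ 1.7 mA

Assume active. Base-emitter loop: I_B = (V_BB − V_BE)/(R_B + (β+1)R_E) = (2.7 − 0.7)/(68 + 201×0.82) = 0.00859 mA.
I_C = β·I_B = 200×0.00859 = 1.72 mA.
V_CE = V_CC − I_C·R_C − I_E·R_E = 9.7 − 1.72×0.68 − 1.73×0.82 = 7.12 V > V_CE(sat), so the active-region assumption holds.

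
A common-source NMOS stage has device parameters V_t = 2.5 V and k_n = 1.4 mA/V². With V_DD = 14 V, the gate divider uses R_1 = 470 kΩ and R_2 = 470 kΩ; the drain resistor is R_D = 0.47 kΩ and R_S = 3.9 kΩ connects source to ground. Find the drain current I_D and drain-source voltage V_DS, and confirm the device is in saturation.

V_G = V_DD·R_2/(R_1+R_2) = 14×470/940 = 7 V.
Assume saturation: I_D = (k_n/2)(V_GS − V_t)² with V_GS = V_G − I_D·R_S = 7 − 3.9·I_D.
Substituting gives 10.6·I_D² − 25.6·I_D + 14.2 = 0, with roots I_D = 0.868 or 1.53 mA.
The root I_D = 1.53 mA gives V_GS = 1.02 V ≤ V_t, so take I_D = 0.868 mA.
Then V_GS = 3.61 V and V_DS = V_DD − I_D(R_D+R_S) = 14 − 0.868×4.37 = 10.2 V.
Saturation requires V_DS ≥ V_GS − V_t = 1.11 V; 10.2 ≥ 1.11 ✓.

I_D ≈ 0.87 mA, V_DS ≈ 10 V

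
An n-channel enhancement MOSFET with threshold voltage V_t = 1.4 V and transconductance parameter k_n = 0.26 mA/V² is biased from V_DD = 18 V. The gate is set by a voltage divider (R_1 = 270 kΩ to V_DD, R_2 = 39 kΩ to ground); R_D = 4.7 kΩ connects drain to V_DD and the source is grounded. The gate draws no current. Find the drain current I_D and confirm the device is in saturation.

V_G = V_DD·R_2/(R_1+R_2) = 18×39/309 = 2.27 V. With the source grounded, V_GS = V_G = 2.27 V.
Assume saturation: I_D = (k_n/2)(V_GS − V_t)² = (0.26/2)×(2.27 − 1.4)² = 0.13×0.872² = 0.0988 mA.
V_DS = V_DD − I_D·R_D = 18 − 0.0988×4.7 = 17.5 V.
Saturation requires V_DS ≥ V_GS − V_t = 0.872 V; 17.5 ≥ 0.872 ✓.

I_D ≈ 0.099 mA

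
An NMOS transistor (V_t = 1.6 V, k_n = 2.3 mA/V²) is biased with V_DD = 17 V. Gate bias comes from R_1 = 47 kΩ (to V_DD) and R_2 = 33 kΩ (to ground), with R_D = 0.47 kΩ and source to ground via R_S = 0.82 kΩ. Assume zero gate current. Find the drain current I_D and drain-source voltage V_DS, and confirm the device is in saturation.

V_G = V_DD·R_2/(R_1+R_2) = 17×33/80 = 7.01 V.
Assume saturation: I_D = (k_n/2)(V_GS − V_t)² with V_GS = V_G − I_D·R_S = 7.01 − 0.82·I_D.
Substituting gives 0.773·I_D² − 11.2·I_D + 33.7 = 0, with roots I_D = 4.25 or 10.2 mA.
The root I_D = 10.2 mA gives V_GS = -1.38 V ≤ V_t, so take I_D = 4.25 mA.
Then V_GS = 3.52 V and V_DS = V_DD − I_D(R_D+R_S) = 17 − 4.25×1.29 = 11.5 V.
Saturation requires V_DS ≥ V_GS − V_t = 1.92 V; 11.5 ≥ 1.92 ✓.

I_D ≈ 4.3 mA, V_DS ≈ 12 V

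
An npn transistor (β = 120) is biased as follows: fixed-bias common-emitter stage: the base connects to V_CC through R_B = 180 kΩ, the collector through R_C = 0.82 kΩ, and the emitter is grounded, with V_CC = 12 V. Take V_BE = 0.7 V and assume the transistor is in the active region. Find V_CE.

V_CE ≈ 5.8 V

Base loop: V_CC = I_B·R_B + V_BE, so I_B = (12 − 0.7)/180 kΩ = 0.0628 mA.
In the active region I_C = β·I_B = 120 × 0.0628 = 7.53 mA.
Collector loop: V_CE = V_CC − I_C·R_C = 12 − 7.53×0.82 = 5.82 V.
Since V_CE = 5.82 V > V_CE(sat) ≈ 0.2 V, the transistor is in the active region as assumed.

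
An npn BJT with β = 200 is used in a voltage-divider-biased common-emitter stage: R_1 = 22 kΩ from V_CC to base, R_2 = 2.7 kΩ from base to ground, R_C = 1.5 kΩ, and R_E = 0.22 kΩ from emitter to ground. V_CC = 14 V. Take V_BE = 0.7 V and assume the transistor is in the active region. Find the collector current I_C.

I_C ≈ 3.6 mA

Thevenize the base divider: V_Th = V_CC·R_2/(R_1+R_2) = 14×2.7/24.7 = 1.53 V, R_Th = R_1‖R_2 = 2.4 kΩ.
Base-emitter loop: V_Th = I_B·R_Th + V_BE + (β+1)I_B·R_E, so I_B = (1.53 − 0.7) / (2.4 + 201×0.22) = 0.0178 mA.
I_C = β·I_B = 200×0.0178 = 3.56 mA, and I_E = (β+1)I_B = 3.58 mA.
V_CE = V_CC − I_C·R_C − I_E·R_E = 14 − 3.56×1.5 − 3.58×0.22 = 7.87 V.
V_CE = 7.87 V > 0.2 V confirms active-region operation.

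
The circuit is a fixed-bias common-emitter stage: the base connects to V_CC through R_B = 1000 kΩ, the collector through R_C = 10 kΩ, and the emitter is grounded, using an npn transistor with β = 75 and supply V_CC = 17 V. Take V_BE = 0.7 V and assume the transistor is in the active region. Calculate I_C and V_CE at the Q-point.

I_C ≈ 1.2 mA, V_CE ≈ 4.8 V

Base loop: V_CC = I_B·R_B + V_BE, so I_B = (17 − 0.7)/1000 kΩ = 0.0163 mA.
In the active region I_C = β·I_B = 75 × 0.0163 = 1.22 mA.
Collector loop: V_CE = V_CC − I_C·R_C = 17 − 1.22×10 = 4.77 V.
Since V_CE = 4.77 V > V_CE(sat) ≈ 0.2 V, the transistor is in the active region as assumed.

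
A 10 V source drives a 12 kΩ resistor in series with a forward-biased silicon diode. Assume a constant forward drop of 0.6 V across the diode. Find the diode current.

I ≈ 0.78 mA

KVL around the loop: 10 = V_D + I·R = 0.6 + I × 12 kΩ.
So I = (10 − 0.6) / 12 kΩ = 9.4 / 12 = 0.783 mA.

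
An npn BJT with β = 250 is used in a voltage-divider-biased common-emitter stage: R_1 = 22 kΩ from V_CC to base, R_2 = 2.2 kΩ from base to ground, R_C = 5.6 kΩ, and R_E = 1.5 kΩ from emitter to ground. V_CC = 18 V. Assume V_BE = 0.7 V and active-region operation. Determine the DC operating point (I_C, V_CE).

Thevenize the base divider: V_Th = V_CC·R_2/(R_1+R_2) = 18×2.2/24.2 = 1.64 V, R_Th = R_1‖R_2 = 2 kΩ.
Base-emitter loop: V_Th = I_B·R_Th + V_BE + (β+1)I_B·R_E, so I_B = (1.64 − 0.7) / (2 + 251×1.5) = 0.00247 mA.
I_C = β·I_B = 250×0.00247 = 0.618 mA, and I_E = (β+1)I_B = 0.621 mA.
V_CE = V_CC − I_C·R_C − I_E·R_E = 18 − 0.618×5.6 − 0.621×1.5 = 13.6 V.
V_CE = 13.6 V > 0.2 V confirms active-region operation.

I_C ≈ 0.62 mA, V_CE ≈ 14 V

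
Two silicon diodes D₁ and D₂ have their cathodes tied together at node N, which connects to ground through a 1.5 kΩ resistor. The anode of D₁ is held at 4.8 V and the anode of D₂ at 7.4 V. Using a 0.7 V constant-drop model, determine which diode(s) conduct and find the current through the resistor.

Assume both conduct. Then node N would need to be at both 4.8−0.7 = 4.1 V and 7.4−0.7 = 6.7 V, which is impossible.
Assume only D₂ conducts: V_N = 7.4 − 0.7 = 6.7 V, so I_R = 6.7/1.5 = 4.47 mA.
Check D₁: its anode-to-cathode voltage is 4.8 − 6.7 = -1.9 V < 0.7 V, so it is off. The assumption is consistent.

Only D₂ conducts; I_R ≈ 4.5 mA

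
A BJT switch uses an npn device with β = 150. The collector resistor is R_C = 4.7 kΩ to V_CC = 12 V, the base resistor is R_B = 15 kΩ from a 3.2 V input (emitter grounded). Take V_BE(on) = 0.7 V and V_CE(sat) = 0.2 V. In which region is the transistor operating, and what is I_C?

Assume active: I_B = (3.2 − 0.7)/15 = 0.167 mA, giving I_C = β·I_B = 25 mA.
But then V_CE = 12 − 25×4.7 = -106 V < V_CE(sat) = 0.2 V — impossible in the active region.
So the transistor is saturated. With V_CE = 0.2 V, I_C = (V_CC − 0.2)/R_C = 11.8/4.7 = 2.51 mA.
Check: β·I_B = 25 mA > I_C = 2.51 mA, confirming saturation.

saturation; I_C ≈ 2.5 mA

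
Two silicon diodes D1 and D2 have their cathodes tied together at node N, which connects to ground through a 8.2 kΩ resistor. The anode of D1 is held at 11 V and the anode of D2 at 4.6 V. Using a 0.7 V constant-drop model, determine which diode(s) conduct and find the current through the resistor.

Only D1 conducts; I_R ≈ 1.3 mA

Assume both conduct. Then node N would need to be at both 11−0.7 = 10.3 V and 4.6−0.7 = 3.9 V, which is impossible.
Assume only D1 conducts: V_N = 11 − 0.7 = 10.3 V, so I_R = 10.3/8.2 = 1.26 mA.
Check D2: its anode-to-cathode voltage is 4.6 − 10.3 = -5.7 V < 0.7 V, so it is off. The assumption is consistent.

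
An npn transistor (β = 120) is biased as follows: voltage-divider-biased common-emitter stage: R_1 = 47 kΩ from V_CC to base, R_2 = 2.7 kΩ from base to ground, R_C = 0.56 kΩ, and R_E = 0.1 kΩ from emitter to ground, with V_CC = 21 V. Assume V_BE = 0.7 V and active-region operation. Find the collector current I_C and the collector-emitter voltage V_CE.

I_C ≈ 3.6 mA, V_CE ≈ 19 V

Thevenize the base divider: V_Th = V_CC·R_2/(R_1+R_2) = 21×2.7/49.7 = 1.14 V, R_Th = R_1‖R_2 = 2.55 kΩ.
Base-emitter loop: V_Th = I_B·R_Th + V_BE + (β+1)I_B·R_E, so I_B = (1.14 − 0.7) / (2.55 + 121×0.1) = 0.0301 mA.
I_C = β·I_B = 120×0.0301 = 3.61 mA, and I_E = (β+1)I_B = 3.64 mA.
V_CE = V_CC − I_C·R_C − I_E·R_E = 21 − 3.61×0.56 − 3.64×0.1 = 18.6 V.
V_CE = 18.6 V > 0.2 V confirms active-region operation.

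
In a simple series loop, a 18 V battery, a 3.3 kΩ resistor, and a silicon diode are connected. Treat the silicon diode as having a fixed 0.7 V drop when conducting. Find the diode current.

I ≈ 5.2 mA

KVL around the loop: 18 = V_D + I·R = 0.7 + I × 3.3 kΩ.
So I = (18 − 0.7) / 3.3 kΩ = 17.3 / 3.3 = 5.24 mA.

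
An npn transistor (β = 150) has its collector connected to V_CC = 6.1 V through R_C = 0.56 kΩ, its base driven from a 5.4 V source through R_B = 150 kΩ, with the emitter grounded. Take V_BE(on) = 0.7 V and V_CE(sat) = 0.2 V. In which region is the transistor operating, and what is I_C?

Assume active. Base-emitter loop: I_B = (V_BB − V_BE)/R_B = (5.4 − 0.7)/150 = 0.0313 mA.
I_C = β·I_B = 150×0.0313 = 4.7 mA.
V_CE = V_CC − I_C·R_C = 6.1 − 4.7×0.56 = 3.47 V > V_CE(sat), so the active-region assumption holds.

active; I_C ≈ 4.7 mA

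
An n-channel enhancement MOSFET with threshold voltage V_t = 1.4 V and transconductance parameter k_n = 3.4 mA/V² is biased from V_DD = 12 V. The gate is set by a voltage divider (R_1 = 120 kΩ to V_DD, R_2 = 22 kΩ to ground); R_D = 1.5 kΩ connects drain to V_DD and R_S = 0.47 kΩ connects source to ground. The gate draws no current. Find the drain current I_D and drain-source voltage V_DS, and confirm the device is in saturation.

I_D ≈ 0.22 mA, V_DS ≈ 12 V

V_G = V_DD·R_2/(R_1+R_2) = 12×22/142 = 1.86 V.
Assume saturation: I_D = (k_n/2)(V_GS − V_t)² with V_GS = V_G − I_D·R_S = 1.86 − 0.47·I_D.
Substituting gives 0.376·I_D² − 1.73·I_D + 0.358 = 0, with roots I_D = 0.217 or 4.4 mA.
The root I_D = 4.4 mA gives V_GS = -0.209 V ≤ V_t, so take I_D = 0.217 mA.
Then V_GS = 1.76 V and V_DS = V_DD − I_D(R_D+R_S) = 12 − 0.217×1.97 = 11.6 V.
Saturation requires V_DS ≥ V_GS − V_t = 0.357 V; 11.6 ≥ 0.357 ✓.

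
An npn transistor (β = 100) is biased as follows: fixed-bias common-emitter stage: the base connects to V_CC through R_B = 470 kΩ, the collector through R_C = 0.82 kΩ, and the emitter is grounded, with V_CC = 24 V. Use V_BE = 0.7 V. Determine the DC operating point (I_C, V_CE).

I_C ≈ 5 mA, V_CE ≈ 20 V

Base loop: V_CC = I_B·R_B + V_BE, so I_B = (24 − 0.7)/470 kΩ = 0.0496 mA.
In the active region I_C = β·I_B = 100 × 0.0496 = 4.96 mA.
Collector loop: V_CE = V_CC − I_C·R_C = 24 − 4.96×0.82 = 19.9 V.
Since V_CE = 19.9 V > V_CE(sat) ≈ 0.2 V, the transistor is in the active region as assumed.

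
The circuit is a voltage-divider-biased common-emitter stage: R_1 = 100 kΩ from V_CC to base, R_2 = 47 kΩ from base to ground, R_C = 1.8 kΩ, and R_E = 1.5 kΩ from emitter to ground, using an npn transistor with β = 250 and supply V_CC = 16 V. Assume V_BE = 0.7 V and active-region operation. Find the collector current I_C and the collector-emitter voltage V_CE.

Thevenize the base divider: V_Th = V_CC·R_2/(R_1+R_2) = 16×47/147 = 5.12 V, R_Th = R_1‖R_2 = 32 kΩ.
Base-emitter loop: V_Th = I_B·R_Th + V_BE + (β+1)I_B·R_E, so I_B = (5.12 − 0.7) / (32 + 251×1.5) = 0.0108 mA.
I_C = β·I_B = 250×0.0108 = 2.7 mA, and I_E = (β+1)I_B = 2.71 mA.
V_CE = V_CC − I_C·R_C − I_E·R_E = 16 − 2.7×1.8 − 2.71×1.5 = 7.07 V.
V_CE = 7.07 V > 0.2 V confirms active-region operation.

I_C ≈ 2.7 mA, V_CE ≈ 7.1 V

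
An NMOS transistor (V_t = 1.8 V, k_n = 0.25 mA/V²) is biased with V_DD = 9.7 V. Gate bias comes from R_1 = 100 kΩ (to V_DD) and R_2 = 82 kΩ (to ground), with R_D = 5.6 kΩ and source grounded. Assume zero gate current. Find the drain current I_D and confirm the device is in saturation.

I_D ≈ 0.83 mA

V_G = V_DD·R_2/(R_1+R_2) = 9.7×82/182 = 4.37 V. With the source grounded, V_GS = V_G = 4.37 V.
Assume saturation: I_D = (k_n/2)(V_GS − V_t)² = (0.25/2)×(4.37 − 1.8)² = 0.125×2.57² = 0.826 mA.
V_DS = V_DD − I_D·R_D = 9.7 − 0.826×5.6 = 5.08 V.
Saturation requires V_DS ≥ V_GS − V_t = 2.57 V; 5.08 ≥ 2.57 ✓.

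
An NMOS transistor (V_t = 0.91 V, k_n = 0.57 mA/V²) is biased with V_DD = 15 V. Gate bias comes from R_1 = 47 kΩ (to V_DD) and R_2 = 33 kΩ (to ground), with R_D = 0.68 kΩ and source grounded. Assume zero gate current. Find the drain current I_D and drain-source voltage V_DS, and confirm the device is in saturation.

I_D ≈ 7.9 mA, V_DS ≈ 9.6 V

V_G = V_DD·R_2/(R_1+R_2) = 15×33/80 = 6.19 V. With the source grounded, V_GS = V_G = 6.19 V.
Assume saturation: I_D = (k_n/2)(V_GS − V_t)² = (0.57/2)×(6.19 − 0.91)² = 0.285×5.28² = 7.94 mA.
V_DS = V_DD − I_D·R_D = 15 − 7.94×0.68 = 9.6 V.
Saturation requires V_DS ≥ V_GS − V_t = 5.28 V; 9.6 ≥ 5.28 ✓.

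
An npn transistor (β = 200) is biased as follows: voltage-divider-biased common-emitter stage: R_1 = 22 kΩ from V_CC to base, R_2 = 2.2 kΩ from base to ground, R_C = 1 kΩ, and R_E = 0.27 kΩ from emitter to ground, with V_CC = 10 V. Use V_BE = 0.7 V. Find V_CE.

V_CE ≈ 9.1 V

Thevenize the base divider: V_Th = V_CC·R_2/(R_1+R_2) = 10×2.2/24.2 = 0.909 V, R_Th = R_1‖R_2 = 2 kΩ.
Base-emitter loop: V_Th = I_B·R_Th + V_BE + (β+1)I_B·R_E, so I_B = (0.909 − 0.7) / (2 + 201×0.27) = 0.00372 mA.
I_C = β·I_B = 200×0.00372 = 0.743 mA, and I_E = (β+1)I_B = 0.747 mA.
V_CE = V_CC − I_C·R_C − I_E·R_E = 10 − 0.743×1 − 0.747×0.27 = 9.06 V.
V_CE = 9.06 V > 0.2 V confirms active-region operation.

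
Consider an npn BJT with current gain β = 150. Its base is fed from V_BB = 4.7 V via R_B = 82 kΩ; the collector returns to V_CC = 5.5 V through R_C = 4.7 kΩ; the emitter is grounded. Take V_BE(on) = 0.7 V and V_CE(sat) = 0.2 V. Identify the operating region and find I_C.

Assume active: I_B = (4.7 − 0.7)/82 = 0.0488 mA, giving I_C = β·I_B = 7.32 mA.
But then V_CE = 5.5 − 7.32×4.7 = -28.9 V < V_CE(sat) = 0.2 V — impossible in the active region.
So the transistor is saturated. With V_CE = 0.2 V, I_C = (V_CC − 0.2)/R_C = 5.3/4.7 = 1.13 mA.
Check: β·I_B = 7.32 mA > I_C = 1.13 mA, confirming saturation.

saturation; I_C ≈ 1.1 mA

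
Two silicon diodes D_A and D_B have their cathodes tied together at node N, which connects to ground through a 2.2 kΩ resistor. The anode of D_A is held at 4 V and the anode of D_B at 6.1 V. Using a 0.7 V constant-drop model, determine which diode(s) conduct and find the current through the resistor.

Assume both conduct. Then node N would need to be at both 4−0.7 = 3.3 V and 6.1−0.7 = 5.4 V, which is impossible.
Assume only D_B conducts: V_N = 6.1 − 0.7 = 5.4 V, so I_R = 5.4/2.2 = 2.45 mA.
Check D_A: its anode-to-cathode voltage is 4 − 5.4 = -1.4 V < 0.7 V, so it is off. The assumption is consistent.

Only D_B conducts; I_R ≈ 2.5 mA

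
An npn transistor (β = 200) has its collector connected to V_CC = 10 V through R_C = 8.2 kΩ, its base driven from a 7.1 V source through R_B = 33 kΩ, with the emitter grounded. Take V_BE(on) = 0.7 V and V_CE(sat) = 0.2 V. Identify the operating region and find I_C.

saturation; I_C ≈ 1.2 mA

Assume active: I_B = (7.1 − 0.7)/33 = 0.194 mA, giving I_C = β·I_B = 38.8 mA.
But then V_CE = 10 − 38.8×8.2 = -308 V < V_CE(sat) = 0.2 V — impossible in the active region.
So the transistor is saturated. With V_CE = 0.2 V, I_C = (V_CC − 0.2)/R_C = 9.8/8.2 = 1.2 mA.
Check: β·I_B = 38.8 mA > I_C = 1.2 mA, confirming saturation.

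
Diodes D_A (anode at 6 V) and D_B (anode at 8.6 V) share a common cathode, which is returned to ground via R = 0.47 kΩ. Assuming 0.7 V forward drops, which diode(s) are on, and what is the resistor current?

Only D_B conducts; I_R ≈ 17 mA

Assume both conduct. Then node N would need to be at both 6−0.7 = 5.3 V and 8.6−0.7 = 7.9 V, which is impossible.
Assume only D_B conducts: V_N = 8.6 − 0.7 = 7.9 V, so I_R = 7.9/0.47 = 16.8 mA.
Check D_A: its anode-to-cathode voltage is 6 − 7.9 = -1.9 V < 0.7 V, so it is off. The assumption is consistent.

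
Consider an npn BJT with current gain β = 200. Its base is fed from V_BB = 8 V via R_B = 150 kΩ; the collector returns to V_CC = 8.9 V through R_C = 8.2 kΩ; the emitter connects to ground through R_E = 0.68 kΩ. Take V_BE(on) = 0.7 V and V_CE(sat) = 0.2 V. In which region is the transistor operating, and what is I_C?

saturation; I_C ≈ 0.98 mA

Assume active: I_B = (8 − 0.7)/(150 + 201×0.68) = 0.0255 mA, I_C = β·I_B = 5.09 mA.
Then V_CE = 8.9 − 5.09×8.2 − 5.12×0.68 = -36.3 V < 0.2 V — the active assumption fails.
Re-solve with V_CE = 0.2 V. KCL at the emitter: V_E/R_E = (V_BB−0.7−V_E)/R_B + (V_CC−0.2−V_E)/R_C, giving V_E = 0.694 V.
I_C = (V_CC − 0.2 − V_E)/R_C = (8.7 − 0.694)/8.2 = 0.976 mA.
Check: I_B = (7.3 − 0.694)/150 = 0.044 mA, and β·I_B = 8.81 mA > I_C, confirming saturation.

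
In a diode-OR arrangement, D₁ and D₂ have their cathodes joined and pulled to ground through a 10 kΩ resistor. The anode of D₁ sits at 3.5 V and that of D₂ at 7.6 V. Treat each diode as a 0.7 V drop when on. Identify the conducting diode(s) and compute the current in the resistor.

Only D₂ conducts; I_R ≈ 0.69 mA

Assume both conduct. Then node N would need to be at both 3.5−0.7 = 2.8 V and 7.6−0.7 = 6.9 V, which is impossible.
Assume only D₂ conducts: V_N = 7.6 − 0.7 = 6.9 V, so I_R = 6.9/10 = 0.69 mA.
Check D₁: its anode-to-cathode voltage is 3.5 − 6.9 = -3.4 V < 0.7 V, so it is off. The assumption is consistent.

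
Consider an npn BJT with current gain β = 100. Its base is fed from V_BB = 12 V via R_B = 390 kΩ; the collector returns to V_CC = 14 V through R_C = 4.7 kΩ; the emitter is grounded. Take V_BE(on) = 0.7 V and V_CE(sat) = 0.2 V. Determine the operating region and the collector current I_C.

active; I_C ≈ 2.9 mA

Assume active. Base-emitter loop: I_B = (V_BB − V_BE)/R_B = (12 − 0.7)/390 = 0.029 mA.
I_C = β·I_B = 100×0.029 = 2.9 mA.
V_CE = V_CC − I_C·R_C = 14 − 2.9×4.7 = 0.382 V > V_CE(sat), so the active-region assumption holds.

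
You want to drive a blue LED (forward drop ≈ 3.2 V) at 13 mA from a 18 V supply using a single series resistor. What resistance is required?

R ≈ 1.1 kΩ

The resistor drops V_S − V_D = 18 − 3.2 = 14.8 V at 13 mA.
R = 14.8 V / 13 mA = 1.14 kΩ.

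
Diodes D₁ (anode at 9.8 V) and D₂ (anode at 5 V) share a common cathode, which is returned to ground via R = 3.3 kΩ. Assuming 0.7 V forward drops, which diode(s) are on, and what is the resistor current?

Only D₁ conducts; I_R ≈ 2.8 mA

Assume both conduct. Then node N would need to be at both 9.8−0.7 = 9.1 V and 5−0.7 = 4.3 V, which is impossible.
Assume only D₁ conducts: V_N = 9.8 − 0.7 = 9.1 V, so I_R = 9.1/3.3 = 2.76 mA.
Check D₂: its anode-to-cathode voltage is 5 − 9.1 = -4.1 V < 0.7 V, so it is off. The assumption is consistent.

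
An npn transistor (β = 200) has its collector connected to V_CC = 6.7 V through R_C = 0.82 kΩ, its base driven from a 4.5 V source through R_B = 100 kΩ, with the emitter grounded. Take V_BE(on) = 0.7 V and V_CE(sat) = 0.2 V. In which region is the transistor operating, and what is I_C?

Assume active. Base-emitter loop: I_B = (V_BB − V_BE)/R_B = (4.5 − 0.7)/100 = 0.038 mA.
I_C = β·I_B = 200×0.038 = 7.6 mA.
V_CE = V_CC − I_C·R_C = 6.7 − 7.6×0.82 = 0.468 V > V_CE(sat), so the active-region assumption holds.

active; I_C ≈ 7.6 mA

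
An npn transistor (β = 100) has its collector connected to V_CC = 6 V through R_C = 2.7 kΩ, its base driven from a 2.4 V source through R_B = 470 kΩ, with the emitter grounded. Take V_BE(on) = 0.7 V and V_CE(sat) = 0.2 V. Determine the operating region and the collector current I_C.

active; I_C ≈ 0.36 mA

Assume active. Base-emitter loop: I_B = (V_BB − V_BE)/R_B = (2.4 − 0.7)/470 = 0.00362 mA.
I_C = β·I_B = 100×0.00362 = 0.362 mA.
V_CE = V_CC − I_C·R_C = 6 − 0.362×2.7 = 5.02 V > V_CE(sat), so the active-region assumption holds.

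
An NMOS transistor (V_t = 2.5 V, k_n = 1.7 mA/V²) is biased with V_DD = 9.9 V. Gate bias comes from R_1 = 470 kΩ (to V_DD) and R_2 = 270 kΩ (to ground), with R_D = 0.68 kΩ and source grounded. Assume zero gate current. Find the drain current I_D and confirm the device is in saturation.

V_G = V_DD·R_2/(R_1+R_2) = 9.9×270/740 = 3.61 V. With the source grounded, V_GS = V_G = 3.61 V.
Assume saturation: I_D = (k_n/2)(V_GS − V_t)² = (1.7/2)×(3.61 − 2.5)² = 0.85×1.11² = 1.05 mA.
V_DS = V_DD − I_D·R_D = 9.9 − 1.05×0.68 = 9.19 V.
Saturation requires V_DS ≥ V_GS − V_t = 1.11 V; 9.19 ≥ 1.11 ✓.

I_D ≈ 1.1 mA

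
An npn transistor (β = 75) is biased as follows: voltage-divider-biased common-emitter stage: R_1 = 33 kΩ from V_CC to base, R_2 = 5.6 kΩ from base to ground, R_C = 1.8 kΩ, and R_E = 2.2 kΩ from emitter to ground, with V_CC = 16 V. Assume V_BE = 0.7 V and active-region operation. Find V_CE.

Thevenize the base divider: V_Th = V_CC·R_2/(R_1+R_2) = 16×5.6/38.6 = 2.32 V, R_Th = R_1‖R_2 = 4.79 kΩ.
Base-emitter loop: V_Th = I_B·R_Th + V_BE + (β+1)I_B·R_E, so I_B = (2.32 − 0.7) / (4.79 + 76×2.2) = 0.00943 mA.
I_C = β·I_B = 75×0.00943 = 0.707 mA, and I_E = (β+1)I_B = 0.716 mA.
V_CE = V_CC − I_C·R_C − I_E·R_E = 16 − 0.707×1.8 − 0.716×2.2 = 13.2 V.
V_CE = 13.2 V > 0.2 V confirms active-region operation.

V_CE ≈ 13 V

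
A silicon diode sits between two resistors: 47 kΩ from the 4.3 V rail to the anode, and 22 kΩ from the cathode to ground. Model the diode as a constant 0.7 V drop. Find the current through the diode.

I ≈ 0.052 mA

The two resistors are in series with the diode, so KVL gives 4.3 = I·47 + 0.7 + I·22.
I = (4.3 − 0.7) / (47 + 22) kΩ = 3.6 / 69 = 0.0522 mA.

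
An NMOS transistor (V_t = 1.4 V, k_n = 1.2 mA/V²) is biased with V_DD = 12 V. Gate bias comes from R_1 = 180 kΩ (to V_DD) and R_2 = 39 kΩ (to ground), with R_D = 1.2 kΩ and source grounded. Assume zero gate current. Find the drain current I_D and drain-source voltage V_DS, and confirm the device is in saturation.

I_D ≈ 0.33 mA, V_DS ≈ 12 V

V_G = V_DD·R_2/(R_1+R_2) = 12×39/219 = 2.14 V. With the source grounded, V_GS = V_G = 2.14 V.
Assume saturation: I_D = (k_n/2)(V_GS − V_t)² = (1.2/2)×(2.14 − 1.4)² = 0.6×0.737² = 0.326 mA.
V_DS = V_DD − I_D·R_D = 12 − 0.326×1.2 = 11.6 V.
Saturation requires V_DS ≥ V_GS − V_t = 0.737 V; 11.6 ≥ 0.737 ✓.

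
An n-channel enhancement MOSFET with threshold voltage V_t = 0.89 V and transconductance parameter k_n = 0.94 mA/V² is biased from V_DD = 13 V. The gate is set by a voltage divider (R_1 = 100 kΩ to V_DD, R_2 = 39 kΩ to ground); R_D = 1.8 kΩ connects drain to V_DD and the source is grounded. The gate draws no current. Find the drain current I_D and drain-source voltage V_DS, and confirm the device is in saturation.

I_D ≈ 3.6 mA, V_DS ≈ 6.6 V

V_G = V_DD·R_2/(R_1+R_2) = 13×39/139 = 3.65 V. With the source grounded, V_GS = V_G = 3.65 V.
Assume saturation: I_D = (k_n/2)(V_GS − V_t)² = (0.94/2)×(3.65 − 0.89)² = 0.47×2.76² = 3.57 mA.
V_DS = V_DD − I_D·R_D = 13 − 3.57×1.8 = 6.57 V.
Saturation requires V_DS ≥ V_GS − V_t = 2.76 V; 6.57 ≥ 2.76 ✓.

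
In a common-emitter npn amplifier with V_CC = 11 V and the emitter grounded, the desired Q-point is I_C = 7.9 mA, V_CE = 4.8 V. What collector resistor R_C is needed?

Collector loop: V_CC = I_C·R_C + V_CE.
R_C = (V_CC − V_CE)/I_C = (11 − 4.8)/7.9 = 0.785 kΩ.

R_C ≈ 0.78 kΩ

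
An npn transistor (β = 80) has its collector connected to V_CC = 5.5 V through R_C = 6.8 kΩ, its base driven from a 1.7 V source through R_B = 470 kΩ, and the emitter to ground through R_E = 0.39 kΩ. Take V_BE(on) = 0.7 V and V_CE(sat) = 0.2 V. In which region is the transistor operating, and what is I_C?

active; I_C ≈ 0.16 mA

Assume active. Base-emitter loop: I_B = (V_BB − V_BE)/(R_B + (β+1)R_E) = (1.7 − 0.7)/(470 + 81×0.39) = 0.00199 mA.
I_C = β·I_B = 80×0.00199 = 0.159 mA.
V_CE = V_CC − I_C·R_C − I_E·R_E = 5.5 − 0.159×6.8 − 0.161×0.39 = 4.35 V > V_CE(sat), so the active-region assumption holds.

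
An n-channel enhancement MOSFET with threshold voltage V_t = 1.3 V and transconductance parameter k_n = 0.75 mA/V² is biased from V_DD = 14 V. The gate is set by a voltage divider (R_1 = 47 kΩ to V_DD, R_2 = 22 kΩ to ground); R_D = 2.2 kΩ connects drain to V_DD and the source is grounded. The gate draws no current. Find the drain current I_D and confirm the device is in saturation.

V_G = V_DD·R_2/(R_1+R_2) = 14×22/69 = 4.46 V. With the source grounded, V_GS = V_G = 4.46 V.
Assume saturation: I_D = (k_n/2)(V_GS − V_t)² = (0.75/2)×(4.46 − 1.3)² = 0.375×3.16² = 3.75 mA.
V_DS = V_DD − I_D·R_D = 14 − 3.75×2.2 = 5.74 V.
Saturation requires V_DS ≥ V_GS − V_t = 3.16 V; 5.74 ≥ 3.16 ✓.

I_D ≈ 3.8 mA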